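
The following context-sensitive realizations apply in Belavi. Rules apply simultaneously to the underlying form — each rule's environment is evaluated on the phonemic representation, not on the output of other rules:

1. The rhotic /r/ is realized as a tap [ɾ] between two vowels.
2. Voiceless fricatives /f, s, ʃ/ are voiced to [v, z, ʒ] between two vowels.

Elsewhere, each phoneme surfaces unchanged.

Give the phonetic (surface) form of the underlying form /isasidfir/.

/s/ (between /i/ and /a/) occurs between two vowels → [z] by rule 2.
/s/ (between /a/ and /i/): between two vowels, so rule 2 applies → [z].
/f/ (between /d/ and /i/) fails the environment for rule 2, so it stays [f].
/r/ (word-final) fails the environment for rule 1, so it stays [r].

[izazidfir]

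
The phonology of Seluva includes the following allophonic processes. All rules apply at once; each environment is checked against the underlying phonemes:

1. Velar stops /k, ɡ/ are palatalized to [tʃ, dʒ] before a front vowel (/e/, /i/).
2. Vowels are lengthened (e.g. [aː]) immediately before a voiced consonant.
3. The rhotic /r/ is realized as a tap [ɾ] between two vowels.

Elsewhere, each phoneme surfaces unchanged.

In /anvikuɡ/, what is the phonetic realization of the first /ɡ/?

/ɡ/ (word-final) is in the target of rule 1 but the environment (before a front vowel) is not met → [ɡ].

[ɡ]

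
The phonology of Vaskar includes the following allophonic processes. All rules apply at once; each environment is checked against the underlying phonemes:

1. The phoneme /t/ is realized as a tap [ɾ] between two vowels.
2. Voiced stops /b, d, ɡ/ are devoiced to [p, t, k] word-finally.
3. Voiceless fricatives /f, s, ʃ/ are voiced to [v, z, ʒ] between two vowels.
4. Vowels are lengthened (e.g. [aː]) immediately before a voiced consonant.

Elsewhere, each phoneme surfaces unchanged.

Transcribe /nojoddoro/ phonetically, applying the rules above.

/n/ (word-initial): no rule targets it → [n].
/o/ (between /n/ and /j/) occurs before a voiced consonant → [oː] by rule 4.
/j/ (between /o/ and /o/): no rule targets it → [j].
/o/ — between /j/ and /d/, before a voiced consonant — surfaces as [oː] (rule 4).
/d/ (between /o/ and /d/) is in the target of rule 2 but the environment (word-finally) is not met → [d].
/d/ (between /d/ and /o/): rule 2 targets it, but not word-finally → unchanged [d].
/o/ — between /d/ and /r/, before a voiced consonant — surfaces as [oː] (rule 4).
/r/ stays [r].
/o/ (word-final): rule 4 targets it, but not before a voiced consonant → unchanged [o].

[noːjoːddoːro]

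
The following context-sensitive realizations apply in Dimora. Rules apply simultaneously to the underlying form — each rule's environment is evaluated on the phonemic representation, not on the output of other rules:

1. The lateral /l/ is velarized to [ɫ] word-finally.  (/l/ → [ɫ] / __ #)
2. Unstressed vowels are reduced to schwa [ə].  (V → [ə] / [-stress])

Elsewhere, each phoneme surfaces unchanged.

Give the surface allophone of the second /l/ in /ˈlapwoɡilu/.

/l/ (between /i/ and /u/) fails the environment for rule 1, so it stays [l].

[l]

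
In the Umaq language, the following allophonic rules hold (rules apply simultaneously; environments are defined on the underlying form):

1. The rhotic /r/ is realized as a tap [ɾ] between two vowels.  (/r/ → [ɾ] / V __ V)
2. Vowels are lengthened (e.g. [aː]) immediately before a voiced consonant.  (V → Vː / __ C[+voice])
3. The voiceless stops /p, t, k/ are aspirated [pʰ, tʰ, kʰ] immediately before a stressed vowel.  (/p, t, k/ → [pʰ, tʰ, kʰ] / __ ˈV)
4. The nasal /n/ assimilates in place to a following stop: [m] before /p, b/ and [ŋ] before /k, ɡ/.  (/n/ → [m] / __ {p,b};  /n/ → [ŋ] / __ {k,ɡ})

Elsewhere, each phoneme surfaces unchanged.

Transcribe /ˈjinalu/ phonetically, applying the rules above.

[ˈjiːnaːlu]

/j/ (word-initial) is unaffected → [j].
Rule 2 applies to /i/ (between /j/ and /n/: before a voiced consonant) → [iː].
/n/ — between /i/ and /a/; rule 4 does not apply here → [n].
/a/ meets the environment for rule 2 (before a voiced consonant) → [aː].
/l/ (between /a/ and /u/): no rule targets it → [l].
/u/ (word-final) is in the target of rule 2 but the environment (before a voiced consonant) is not met → [u].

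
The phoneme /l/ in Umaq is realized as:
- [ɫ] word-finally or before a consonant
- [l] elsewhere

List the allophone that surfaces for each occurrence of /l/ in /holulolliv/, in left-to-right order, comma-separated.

Occurrence 1 (position 3): no conditioning environment matches → elsewhere allophone [l].
Occurrence 2 (position 5): no conditioning environment matches → elsewhere allophone [l].
Occurrence 3 (position 7): word-finally or before a consonant → [ɫ].
Occurrence 4 (position 8): no conditioning environment matches → elsewhere allophone [l].

[l], [l], [ɫ], [l]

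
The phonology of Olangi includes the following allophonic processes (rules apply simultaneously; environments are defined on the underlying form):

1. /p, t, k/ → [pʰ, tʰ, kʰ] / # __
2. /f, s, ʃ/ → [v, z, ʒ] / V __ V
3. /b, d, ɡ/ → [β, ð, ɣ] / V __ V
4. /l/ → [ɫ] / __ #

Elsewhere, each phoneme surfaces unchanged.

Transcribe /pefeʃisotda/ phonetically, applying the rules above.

/p/ (word-initial): word-initially, so rule 1 applies → [pʰ].
/e/ (between /p/ and /f/): no rule targets it → [e].
/f/ (between /e/ and /e/): between two vowels, so rule 2 applies → [v].
/e/ (between /f/ and /ʃ/) is unaffected → [e].
/ʃ/ (between /e/ and /i/) occurs between two vowels → [ʒ] by rule 2.
/i/ (between /ʃ/ and /s/) is unaffected → [i].
Rule 2 applies to /s/ (between /i/ and /o/: between two vowels) → [z].
/o/ (between /s/ and /t/): no rule targets it → [o].
/t/ — between /o/ and /d/; rule 1 does not apply here → [t].
/d/ (between /t/ and /a/) is in the target of rule 3 but the environment (between two vowels) is not met → [d].
/a/ (word-final): no rule targets it → [a].

[pʰeveʒizotda]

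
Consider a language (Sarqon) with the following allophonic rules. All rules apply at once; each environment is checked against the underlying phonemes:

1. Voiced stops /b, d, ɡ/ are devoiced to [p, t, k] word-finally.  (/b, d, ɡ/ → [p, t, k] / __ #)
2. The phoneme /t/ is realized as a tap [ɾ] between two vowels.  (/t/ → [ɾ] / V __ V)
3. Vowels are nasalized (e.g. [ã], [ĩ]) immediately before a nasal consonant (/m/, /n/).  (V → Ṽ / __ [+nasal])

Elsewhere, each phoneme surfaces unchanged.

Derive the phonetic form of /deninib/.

[dẽnĩnip]

/d/ (word-initial): rule 1 targets it, but not word-finally → unchanged [d].
/e/ (between /d/ and /n/): before a nasal consonant, so rule 3 applies → [ẽ].
/n/ (between /e/ and /i/): no rule targets it → [n].
/i/ (between /n/ and /n/) occurs before a nasal consonant → [ĩ] by rule 3.
/n/ (between /i/ and /i/) is unaffected → [n].
/i/ (between /n/ and /b/) fails the environment for rule 3, so it stays [i].
Rule 1 applies to /b/ (word-final: word-finally) → [p].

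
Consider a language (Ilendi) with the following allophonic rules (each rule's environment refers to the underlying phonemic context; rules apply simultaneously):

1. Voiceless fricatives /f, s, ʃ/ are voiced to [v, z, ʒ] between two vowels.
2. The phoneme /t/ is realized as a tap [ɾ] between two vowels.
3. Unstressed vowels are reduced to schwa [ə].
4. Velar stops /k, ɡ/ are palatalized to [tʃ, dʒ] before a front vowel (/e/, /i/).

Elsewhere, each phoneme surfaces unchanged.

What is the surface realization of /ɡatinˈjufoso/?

/ɡ/ (word-initial) is in the target of rule 4 but the environment (before a front vowel) is not met → [ɡ].
/a/ (between /ɡ/ and /t/) occurs in an unstressed syllable → [ə] by rule 3.
/t/ (between /a/ and /i/) occurs between two vowels → [ɾ] by rule 2.
/i/ — between /t/ and /n/, in an unstressed syllable — surfaces as [ə] (rule 3).
/n/ — not in any rule's target class → [n].
/j/ — not in any rule's target class → [j].
/u/ (between /j/ and /f/) is in the target of rule 3 but the environment (in an unstressed syllable) is not met → [u].
/f/ meets the environment for rule 1 (between two vowels) → [v].
/o/ (between /f/ and /s/) occurs in an unstressed syllable → [ə] by rule 3.
Rule 1 applies to /s/ (between /o/ and /o/: between two vowels) → [z].
/o/ meets the environment for rule 3 (in an unstressed syllable) → [ə].

[ɡəɾənˈjuvəzə]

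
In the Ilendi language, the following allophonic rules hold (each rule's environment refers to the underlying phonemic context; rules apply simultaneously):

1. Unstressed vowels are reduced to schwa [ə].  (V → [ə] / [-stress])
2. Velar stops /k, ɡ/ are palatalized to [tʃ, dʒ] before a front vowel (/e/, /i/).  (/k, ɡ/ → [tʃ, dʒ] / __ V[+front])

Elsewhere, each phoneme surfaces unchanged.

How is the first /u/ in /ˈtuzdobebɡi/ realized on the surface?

[u]

/u/ (between /t/ and /z/) is in the target of rule 1 but the environment (in an unstressed syllable) is not met → [u].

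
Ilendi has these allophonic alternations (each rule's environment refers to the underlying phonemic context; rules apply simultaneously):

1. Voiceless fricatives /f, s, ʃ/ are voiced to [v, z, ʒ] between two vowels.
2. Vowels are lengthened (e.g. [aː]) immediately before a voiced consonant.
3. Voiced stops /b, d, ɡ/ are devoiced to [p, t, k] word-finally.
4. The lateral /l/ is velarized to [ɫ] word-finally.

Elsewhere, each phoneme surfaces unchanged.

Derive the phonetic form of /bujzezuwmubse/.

[buːjzeːzuːwmuːbse]

/b/ (word-initial): rule 3 targets it, but not word-finally → unchanged [b].
/u/ — between /b/ and /j/, before a voiced consonant — surfaces as [uː] (rule 2).
/j/ (between /u/ and /z/): no rule targets it → [j].
/z/ (between /j/ and /e/): no rule targets it → [z].
/e/ (between /z/ and /z/): before a voiced consonant, so rule 2 applies → [eː].
/z/ stays [z].
/u/ (between /z/ and /w/) occurs before a voiced consonant → [uː] by rule 2.
/w/ stays [w].
/m/ (between /w/ and /u/): no rule targets it → [m].
/u/ meets the environment for rule 2 (before a voiced consonant) → [uː].
/b/ (between /u/ and /s/): rule 3 targets it, but not word-finally → unchanged [b].
/s/ — between /b/ and /e/; rule 1 does not apply here → [s].
/e/ (word-final) fails the environment for rule 2, so it stays [e].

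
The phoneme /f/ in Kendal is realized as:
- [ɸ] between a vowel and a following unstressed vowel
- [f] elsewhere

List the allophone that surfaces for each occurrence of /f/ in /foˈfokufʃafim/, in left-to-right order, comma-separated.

Occurrence 1 (position 1): no conditioning environment matches → elsewhere allophone [f].
Occurrence 2 (position 3): no conditioning environment matches → elsewhere allophone [f].
Occurrence 3 (position 7): no conditioning environment matches → elsewhere allophone [f].
Occurrence 4 (position 10): between a vowel and a following unstressed vowel → [ɸ].

[f], [f], [f], [ɸ]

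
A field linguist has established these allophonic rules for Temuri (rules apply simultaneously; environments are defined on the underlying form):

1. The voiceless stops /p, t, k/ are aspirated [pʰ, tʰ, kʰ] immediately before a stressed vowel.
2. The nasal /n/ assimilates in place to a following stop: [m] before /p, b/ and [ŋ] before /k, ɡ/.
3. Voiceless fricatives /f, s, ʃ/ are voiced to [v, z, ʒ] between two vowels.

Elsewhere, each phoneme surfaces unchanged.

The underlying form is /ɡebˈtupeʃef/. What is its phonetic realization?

/ɡ/ (word-initial): no rule targets it → [ɡ].
/e/ (between /ɡ/ and /b/): no rule targets it → [e].
/b/ (between /e/ and /t/) is unaffected → [b].
Rule 1 applies to /t/ (between /b/ and /u/: immediately before a stressed vowel) → [tʰ].
/u/ (between /t/ and /p/) is unaffected → [u].
/p/ (between /u/ and /e/): rule 1 targets it, but not immediately before a stressed vowel → unchanged [p].
/e/ (between /p/ and /ʃ/): no rule targets it → [e].
/ʃ/ (between /e/ and /e/) occurs between two vowels → [ʒ] by rule 3.
/e/ — not in any rule's target class → [e].
/f/ — word-final; rule 3 does not apply here → [f].

[ɡebˈtʰupeʒef]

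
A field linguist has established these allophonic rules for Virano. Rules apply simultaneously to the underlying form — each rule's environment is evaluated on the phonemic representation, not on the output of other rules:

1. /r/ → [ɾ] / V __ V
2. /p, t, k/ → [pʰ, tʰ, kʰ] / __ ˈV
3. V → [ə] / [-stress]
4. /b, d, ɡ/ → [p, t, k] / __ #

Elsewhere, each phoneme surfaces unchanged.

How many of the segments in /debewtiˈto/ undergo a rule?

Segments that undergo a rule: /e/ → [ə] (rule 3); /e/ → [ə] (rule 3); /i/ → [ə] (rule 3); /t/ → [tʰ] (rule 2).
All other segments surface unchanged.

4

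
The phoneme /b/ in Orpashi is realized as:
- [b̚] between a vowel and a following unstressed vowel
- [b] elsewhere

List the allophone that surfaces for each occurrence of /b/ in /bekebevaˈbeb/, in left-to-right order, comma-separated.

Occurrence 1 (position 1): no conditioning environment matches → elsewhere allophone [b].
Occurrence 2 (position 5): between a vowel and a following unstressed vowel → [b̚].
Occurrence 3 (position 9): no conditioning environment matches → elsewhere allophone [b].
Occurrence 4 (position 11): no conditioning environment matches → elsewhere allophone [b].

[b], [b̚], [b], [b]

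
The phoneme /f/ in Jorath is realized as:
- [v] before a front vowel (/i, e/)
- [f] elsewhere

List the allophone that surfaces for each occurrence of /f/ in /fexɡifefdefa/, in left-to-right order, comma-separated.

[v], [v], [f], [f]

Occurrence 1 (position 1): before a front vowel (/i, e/) → [v].
Occurrence 2 (position 6): before a front vowel (/i, e/) → [v].
Occurrence 3 (position 8): no conditioning environment matches → elsewhere allophone [f].
Occurrence 4 (position 11): no conditioning environment matches → elsewhere allophone [f].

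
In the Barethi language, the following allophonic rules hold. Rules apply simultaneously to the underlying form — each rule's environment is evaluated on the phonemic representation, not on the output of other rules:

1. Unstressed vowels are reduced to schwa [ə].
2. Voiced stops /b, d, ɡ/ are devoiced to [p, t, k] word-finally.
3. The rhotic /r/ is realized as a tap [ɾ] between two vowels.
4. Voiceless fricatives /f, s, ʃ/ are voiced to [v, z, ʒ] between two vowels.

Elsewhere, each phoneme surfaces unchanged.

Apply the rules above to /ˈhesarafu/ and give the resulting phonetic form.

/h/ (word-initial): no rule targets it → [h].
/e/ (between /h/ and /s/) is in the target of rule 1 but the environment (in an unstressed syllable) is not met → [e].
Rule 4 applies to /s/ (between /e/ and /a/: between two vowels) → [z].
/a/ (between /s/ and /r/): in an unstressed syllable, so rule 1 applies → [ə].
/r/ (between /a/ and /a/): between two vowels, so rule 3 applies → [ɾ].
/a/ (between /r/ and /f/): in an unstressed syllable, so rule 1 applies → [ə].
/f/ meets the environment for rule 4 (between two vowels) → [v].
/u/ (word-final) occurs in an unstressed syllable → [ə] by rule 1.

[ˈhezəɾəvə]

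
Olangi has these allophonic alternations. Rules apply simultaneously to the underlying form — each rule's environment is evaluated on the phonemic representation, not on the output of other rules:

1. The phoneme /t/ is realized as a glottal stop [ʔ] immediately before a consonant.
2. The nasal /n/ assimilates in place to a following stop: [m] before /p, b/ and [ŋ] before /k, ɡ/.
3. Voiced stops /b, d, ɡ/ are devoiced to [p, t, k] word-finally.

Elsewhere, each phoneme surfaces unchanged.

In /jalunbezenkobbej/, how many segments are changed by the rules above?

2

Segments that undergo a rule: /n/ → [m] (rule 2); /n/ → [ŋ] (rule 2).
All other segments surface unchanged.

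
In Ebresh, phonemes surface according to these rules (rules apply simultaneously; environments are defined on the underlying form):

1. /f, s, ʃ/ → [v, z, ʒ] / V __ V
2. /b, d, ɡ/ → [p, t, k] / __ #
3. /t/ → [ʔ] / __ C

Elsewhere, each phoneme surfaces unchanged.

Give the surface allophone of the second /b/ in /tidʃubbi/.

/b/ (between /b/ and /i/) fails the environment for rule 2, so it stays [b].

[b]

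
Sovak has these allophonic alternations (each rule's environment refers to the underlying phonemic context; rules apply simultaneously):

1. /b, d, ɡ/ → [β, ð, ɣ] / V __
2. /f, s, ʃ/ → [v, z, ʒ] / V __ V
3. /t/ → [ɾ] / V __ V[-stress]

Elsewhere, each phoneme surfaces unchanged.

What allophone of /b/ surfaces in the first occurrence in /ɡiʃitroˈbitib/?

[β]

Rule 1 applies to /b/ (between /o/ and /i/: immediately after a vowel) → [β].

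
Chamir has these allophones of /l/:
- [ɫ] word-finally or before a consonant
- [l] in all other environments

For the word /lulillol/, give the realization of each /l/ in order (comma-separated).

Occurrence 1 (position 1): no conditioning environment matches → elsewhere allophone [l].
Occurrence 2 (position 3): no conditioning environment matches → elsewhere allophone [l].
Occurrence 3 (position 5): word-finally or before a consonant → [ɫ].
Occurrence 4 (position 6): no conditioning environment matches → elsewhere allophone [l].
Occurrence 5 (position 8): word-finally or before a consonant → [ɫ].

[l], [l], [ɫ], [l], [ɫ]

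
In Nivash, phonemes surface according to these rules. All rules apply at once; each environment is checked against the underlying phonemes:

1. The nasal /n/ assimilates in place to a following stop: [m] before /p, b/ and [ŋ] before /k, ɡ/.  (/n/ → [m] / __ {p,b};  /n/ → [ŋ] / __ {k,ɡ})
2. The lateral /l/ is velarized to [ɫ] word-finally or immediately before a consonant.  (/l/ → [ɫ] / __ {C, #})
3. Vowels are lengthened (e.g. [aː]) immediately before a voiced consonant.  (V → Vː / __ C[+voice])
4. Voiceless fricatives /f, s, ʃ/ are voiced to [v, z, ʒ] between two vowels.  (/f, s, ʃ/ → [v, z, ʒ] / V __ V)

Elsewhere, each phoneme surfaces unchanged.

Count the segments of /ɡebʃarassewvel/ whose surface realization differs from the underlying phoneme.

5

Segments that undergo a rule: /e/ → [eː] (rule 3); /a/ → [aː] (rule 3); /e/ → [eː] (rule 3); /e/ → [eː] (rule 3); /l/ → [ɫ] (rule 2).
All other segments surface unchanged.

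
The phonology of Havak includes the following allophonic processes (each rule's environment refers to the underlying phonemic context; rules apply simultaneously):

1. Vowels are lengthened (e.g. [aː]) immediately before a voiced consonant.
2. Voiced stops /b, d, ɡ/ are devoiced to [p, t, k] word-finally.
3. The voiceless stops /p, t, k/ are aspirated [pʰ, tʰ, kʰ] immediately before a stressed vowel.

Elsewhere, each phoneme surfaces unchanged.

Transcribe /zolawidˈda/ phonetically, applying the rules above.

/o/ (between /z/ and /l/) occurs before a voiced consonant → [oː] by rule 1.
/a/ (between /l/ and /w/): before a voiced consonant, so rule 1 applies → [aː].
/i/ — between /w/ and /d/, before a voiced consonant — surfaces as [iː] (rule 1).
/d/ (between /i/ and /d/) is in the target of rule 2 but the environment (word-finally) is not met → [d].
/d/ (between /d/ and /a/) fails the environment for rule 2, so it stays [d].
/a/ (word-final): rule 1 targets it, but not before a voiced consonant → unchanged [a].

[zoːlaːwiːdˈda]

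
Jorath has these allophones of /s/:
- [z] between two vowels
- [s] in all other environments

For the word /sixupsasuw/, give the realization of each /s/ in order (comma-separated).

[s], [s], [z]

Occurrence 1 (position 1): no conditioning environment matches → elsewhere allophone [s].
Occurrence 2 (position 6): no conditioning environment matches → elsewhere allophone [s].
Occurrence 3 (position 8): between two vowels → [z].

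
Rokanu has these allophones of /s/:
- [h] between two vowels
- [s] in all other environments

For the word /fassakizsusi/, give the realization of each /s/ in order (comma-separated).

Occurrence 1 (position 3): no conditioning environment matches → elsewhere allophone [s].
Occurrence 2 (position 4): no conditioning environment matches → elsewhere allophone [s].
Occurrence 3 (position 9): no conditioning environment matches → elsewhere allophone [s].
Occurrence 4 (position 11): between two vowels → [h].

[s], [s], [s], [h]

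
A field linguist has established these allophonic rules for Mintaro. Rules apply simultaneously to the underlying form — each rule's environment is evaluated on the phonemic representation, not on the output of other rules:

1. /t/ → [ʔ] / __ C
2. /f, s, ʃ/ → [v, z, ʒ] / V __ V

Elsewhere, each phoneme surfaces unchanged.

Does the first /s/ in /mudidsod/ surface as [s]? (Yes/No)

/s/ (between /d/ and /o/) is in the target of rule 2 but the environment (between two vowels) is not met → [s].
The actual realization is [s], which matches [s].

Yes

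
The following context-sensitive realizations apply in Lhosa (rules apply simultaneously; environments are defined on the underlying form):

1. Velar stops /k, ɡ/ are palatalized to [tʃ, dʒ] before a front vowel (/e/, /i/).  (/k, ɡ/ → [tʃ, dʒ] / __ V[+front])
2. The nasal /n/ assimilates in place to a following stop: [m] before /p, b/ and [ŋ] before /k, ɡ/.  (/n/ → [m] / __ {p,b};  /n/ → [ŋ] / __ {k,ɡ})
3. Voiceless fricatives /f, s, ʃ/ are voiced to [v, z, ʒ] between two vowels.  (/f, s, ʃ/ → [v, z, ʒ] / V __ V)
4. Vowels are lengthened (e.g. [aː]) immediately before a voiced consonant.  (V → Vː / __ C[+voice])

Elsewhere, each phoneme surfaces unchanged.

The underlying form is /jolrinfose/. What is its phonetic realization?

/o/ (between /j/ and /l/) occurs before a voiced consonant → [oː] by rule 4.
/i/ (between /r/ and /n/) occurs before a voiced consonant → [iː] by rule 4.
/n/ (between /i/ and /f/): rule 2 targets it, but not before a labial or velar stop → unchanged [n].
/f/ (between /n/ and /o/) fails the environment for rule 3, so it stays [f].
/o/ — between /f/ and /s/; rule 4 does not apply here → [o].
/s/ (between /o/ and /e/): between two vowels, so rule 3 applies → [z].
/e/ — word-final; rule 4 does not apply here → [e].

[joːlriːnfoze]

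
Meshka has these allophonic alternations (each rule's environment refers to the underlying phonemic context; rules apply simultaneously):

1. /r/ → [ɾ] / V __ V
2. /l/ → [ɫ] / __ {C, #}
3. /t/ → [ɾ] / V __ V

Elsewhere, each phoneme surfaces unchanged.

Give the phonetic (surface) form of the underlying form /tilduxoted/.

[tiɫduxoɾed]

/t/ — word-initial; rule 3 does not apply here → [t].
/i/ (between /t/ and /l/): no rule targets it → [i].
/l/ meets the environment for rule 2 (word-finally or immediately before a consonant) → [ɫ].
/d/ stays [d].
/u/ (between /d/ and /x/): no rule targets it → [u].
/x/ (between /u/ and /o/): no rule targets it → [x].
/o/ stays [o].
/t/ (between /o/ and /e/): between two vowels, so rule 3 applies → [ɾ].
/e/ (between /t/ and /d/): no rule targets it → [e].
/d/ (word-final): no rule targets it → [d].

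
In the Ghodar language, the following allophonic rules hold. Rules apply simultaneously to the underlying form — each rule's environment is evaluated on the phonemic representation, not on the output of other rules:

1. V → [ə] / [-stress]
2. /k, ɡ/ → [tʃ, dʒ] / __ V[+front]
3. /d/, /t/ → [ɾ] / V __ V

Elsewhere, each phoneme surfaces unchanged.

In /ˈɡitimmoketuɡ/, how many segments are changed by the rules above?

Segments that undergo a rule: /ɡ/ → [dʒ] (rule 2); /t/ → [ɾ] (rule 3); /i/ → [ə] (rule 1); /o/ → [ə] (rule 1); /k/ → [tʃ] (rule 2); /e/ → [ə] (rule 1); /t/ → [ɾ] (rule 3); /u/ → [ə] (rule 1).
All other segments surface unchanged.

8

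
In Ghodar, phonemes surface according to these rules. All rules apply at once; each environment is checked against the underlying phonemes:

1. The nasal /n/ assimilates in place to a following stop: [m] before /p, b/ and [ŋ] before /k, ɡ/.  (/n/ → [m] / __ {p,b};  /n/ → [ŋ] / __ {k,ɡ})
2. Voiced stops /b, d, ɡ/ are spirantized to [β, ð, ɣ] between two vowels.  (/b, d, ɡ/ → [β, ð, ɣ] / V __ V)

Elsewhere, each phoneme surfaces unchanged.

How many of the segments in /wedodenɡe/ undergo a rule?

3

Segments that undergo a rule: /d/ → [ð] (rule 2); /d/ → [ð] (rule 2); /n/ → [ŋ] (rule 1).
All other segments surface unchanged.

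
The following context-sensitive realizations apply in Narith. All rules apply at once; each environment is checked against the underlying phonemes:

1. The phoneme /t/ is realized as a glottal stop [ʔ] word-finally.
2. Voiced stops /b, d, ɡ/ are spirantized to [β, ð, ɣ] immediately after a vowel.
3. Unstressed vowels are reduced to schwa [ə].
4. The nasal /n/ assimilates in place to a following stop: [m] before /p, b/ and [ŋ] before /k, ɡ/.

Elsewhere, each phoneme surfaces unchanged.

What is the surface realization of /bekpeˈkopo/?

[bəkpəˈkopə]

/b/ (word-initial) fails the environment for rule 2, so it stays [b].
/e/ — between /b/ and /k/, in an unstressed syllable — surfaces as [ə] (rule 3).
/k/ (between /e/ and /p/): no rule targets it → [k].
/p/ (between /k/ and /e/) is unaffected → [p].
/e/ meets the environment for rule 3 (in an unstressed syllable) → [ə].
/k/ — not in any rule's target class → [k].
/o/ — between /k/ and /p/; rule 3 does not apply here → [o].
/p/ stays [p].
Rule 3 applies to /o/ (word-final: in an unstressed syllable) → [ə].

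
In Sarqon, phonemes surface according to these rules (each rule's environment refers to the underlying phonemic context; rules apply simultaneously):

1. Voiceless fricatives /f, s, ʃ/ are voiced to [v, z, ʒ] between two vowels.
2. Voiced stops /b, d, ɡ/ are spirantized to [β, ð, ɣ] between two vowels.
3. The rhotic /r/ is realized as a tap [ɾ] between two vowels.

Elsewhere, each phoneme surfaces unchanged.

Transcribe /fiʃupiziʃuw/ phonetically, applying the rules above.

/f/ (word-initial) is in the target of rule 1 but the environment (between two vowels) is not met → [f].
/ʃ/ (between /i/ and /u/) occurs between two vowels → [ʒ] by rule 1.
/ʃ/ meets the environment for rule 1 (between two vowels) → [ʒ].

[fiʒupiziʒuw]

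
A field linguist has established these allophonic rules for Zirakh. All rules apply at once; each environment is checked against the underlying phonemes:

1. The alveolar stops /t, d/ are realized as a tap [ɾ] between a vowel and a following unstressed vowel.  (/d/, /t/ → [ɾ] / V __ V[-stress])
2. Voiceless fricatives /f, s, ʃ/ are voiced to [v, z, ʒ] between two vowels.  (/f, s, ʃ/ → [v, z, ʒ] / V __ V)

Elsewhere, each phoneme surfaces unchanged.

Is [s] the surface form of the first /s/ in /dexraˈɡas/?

/s/ — word-final; rule 2 does not apply here → [s].
The actual realization is [s], which matches [s].

Yes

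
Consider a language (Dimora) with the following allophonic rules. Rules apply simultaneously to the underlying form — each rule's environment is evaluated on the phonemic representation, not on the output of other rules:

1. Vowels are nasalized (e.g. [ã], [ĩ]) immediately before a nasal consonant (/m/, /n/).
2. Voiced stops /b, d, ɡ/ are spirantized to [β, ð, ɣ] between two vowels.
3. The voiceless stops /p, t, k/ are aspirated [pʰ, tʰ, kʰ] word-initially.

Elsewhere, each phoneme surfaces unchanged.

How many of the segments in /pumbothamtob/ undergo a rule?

3

Segments that undergo a rule: /p/ → [pʰ] (rule 3); /u/ → [ũ] (rule 1); /a/ → [ã] (rule 1).
All other segments surface unchanged.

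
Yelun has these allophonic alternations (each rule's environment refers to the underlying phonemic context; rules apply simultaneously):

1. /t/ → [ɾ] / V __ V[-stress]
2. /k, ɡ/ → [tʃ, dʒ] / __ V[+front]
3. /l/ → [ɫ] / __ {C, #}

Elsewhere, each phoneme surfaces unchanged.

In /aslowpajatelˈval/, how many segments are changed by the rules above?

Segments that undergo a rule: /t/ → [ɾ] (rule 1); /l/ → [ɫ] (rule 3); /l/ → [ɫ] (rule 3).
All other segments surface unchanged.

3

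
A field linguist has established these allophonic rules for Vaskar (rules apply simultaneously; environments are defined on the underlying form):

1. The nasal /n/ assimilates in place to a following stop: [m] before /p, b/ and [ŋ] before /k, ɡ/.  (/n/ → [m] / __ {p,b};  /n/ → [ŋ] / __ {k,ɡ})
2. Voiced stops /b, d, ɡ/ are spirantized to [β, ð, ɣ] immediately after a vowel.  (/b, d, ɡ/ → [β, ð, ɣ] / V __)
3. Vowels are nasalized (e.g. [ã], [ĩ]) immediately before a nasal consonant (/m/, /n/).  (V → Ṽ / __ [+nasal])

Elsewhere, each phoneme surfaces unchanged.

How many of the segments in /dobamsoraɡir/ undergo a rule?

3

Segments that undergo a rule: /b/ → [β] (rule 2); /a/ → [ã] (rule 3); /ɡ/ → [ɣ] (rule 2).
All other segments surface unchanged.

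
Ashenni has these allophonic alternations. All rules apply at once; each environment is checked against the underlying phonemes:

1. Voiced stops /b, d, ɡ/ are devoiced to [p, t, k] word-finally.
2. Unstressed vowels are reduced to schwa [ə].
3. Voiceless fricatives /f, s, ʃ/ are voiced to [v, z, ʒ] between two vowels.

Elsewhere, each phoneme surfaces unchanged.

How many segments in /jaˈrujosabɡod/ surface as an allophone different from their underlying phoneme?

6

Segments that undergo a rule: /a/ → [ə] (rule 2); /o/ → [ə] (rule 2); /s/ → [z] (rule 3); /a/ → [ə] (rule 2); /o/ → [ə] (rule 2); /d/ → [t] (rule 1).
All other segments surface unchanged.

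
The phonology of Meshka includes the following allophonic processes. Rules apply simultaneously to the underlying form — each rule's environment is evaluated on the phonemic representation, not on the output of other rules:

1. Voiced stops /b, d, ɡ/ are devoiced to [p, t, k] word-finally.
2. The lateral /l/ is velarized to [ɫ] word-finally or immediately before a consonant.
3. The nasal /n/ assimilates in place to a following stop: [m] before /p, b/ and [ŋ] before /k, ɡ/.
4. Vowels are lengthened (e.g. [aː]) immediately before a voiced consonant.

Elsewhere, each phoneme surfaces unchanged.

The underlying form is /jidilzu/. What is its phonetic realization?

/j/ stays [j].
/i/ — between /j/ and /d/, before a voiced consonant — surfaces as [iː] (rule 4).
/d/ (between /i/ and /i/) fails the environment for rule 1, so it stays [d].
/i/ (between /d/ and /l/): before a voiced consonant, so rule 4 applies → [iː].
/l/ meets the environment for rule 2 (word-finally or immediately before a consonant) → [ɫ].
/z/ (between /l/ and /u/): no rule targets it → [z].
/u/ (word-final): rule 4 targets it, but not before a voiced consonant → unchanged [u].

[jiːdiːɫzu]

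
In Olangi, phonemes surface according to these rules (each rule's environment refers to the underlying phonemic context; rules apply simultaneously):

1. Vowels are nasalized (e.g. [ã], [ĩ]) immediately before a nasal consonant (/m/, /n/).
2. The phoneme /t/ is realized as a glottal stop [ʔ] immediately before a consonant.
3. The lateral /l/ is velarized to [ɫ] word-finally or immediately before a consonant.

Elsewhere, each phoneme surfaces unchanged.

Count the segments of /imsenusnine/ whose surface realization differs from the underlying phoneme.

Segments that undergo a rule: /i/ → [ĩ] (rule 1); /e/ → [ẽ] (rule 1); /i/ → [ĩ] (rule 1).
All other segments surface unchanged.

3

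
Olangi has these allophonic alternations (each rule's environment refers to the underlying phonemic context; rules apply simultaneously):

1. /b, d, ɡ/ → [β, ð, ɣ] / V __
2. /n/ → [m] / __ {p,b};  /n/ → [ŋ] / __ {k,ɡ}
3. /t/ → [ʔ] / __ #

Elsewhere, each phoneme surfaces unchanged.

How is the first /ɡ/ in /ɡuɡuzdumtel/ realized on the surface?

[ɡ]

/ɡ/ — word-initial; rule 1 does not apply here → [ɡ].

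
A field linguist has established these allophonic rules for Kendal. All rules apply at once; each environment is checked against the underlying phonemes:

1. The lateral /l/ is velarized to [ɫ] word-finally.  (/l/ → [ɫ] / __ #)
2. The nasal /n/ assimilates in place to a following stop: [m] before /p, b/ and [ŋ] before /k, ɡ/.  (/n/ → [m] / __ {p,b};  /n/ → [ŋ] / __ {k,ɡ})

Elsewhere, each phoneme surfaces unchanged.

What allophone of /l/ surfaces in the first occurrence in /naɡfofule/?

/l/ (between /u/ and /e/) fails the environment for rule 1, so it stays [l].

[l]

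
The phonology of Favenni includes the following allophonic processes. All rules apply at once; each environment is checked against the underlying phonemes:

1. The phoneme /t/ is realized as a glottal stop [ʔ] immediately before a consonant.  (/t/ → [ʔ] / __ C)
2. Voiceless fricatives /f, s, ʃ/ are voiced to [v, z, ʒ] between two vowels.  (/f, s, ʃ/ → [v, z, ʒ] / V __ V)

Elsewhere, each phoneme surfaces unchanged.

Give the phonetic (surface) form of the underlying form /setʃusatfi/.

/s/ — word-initial; rule 2 does not apply here → [s].
Rule 1 applies to /t/ (between /e/ and /ʃ/: immediately before a consonant) → [ʔ].
/ʃ/ (between /t/ and /u/) is in the target of rule 2 but the environment (between two vowels) is not met → [ʃ].
/s/ (between /u/ and /a/): between two vowels, so rule 2 applies → [z].
Rule 1 applies to /t/ (between /a/ and /f/: immediately before a consonant) → [ʔ].
/f/ (between /t/ and /i/): rule 2 targets it, but not between two vowels → unchanged [f].

[seʔʃuzaʔfi]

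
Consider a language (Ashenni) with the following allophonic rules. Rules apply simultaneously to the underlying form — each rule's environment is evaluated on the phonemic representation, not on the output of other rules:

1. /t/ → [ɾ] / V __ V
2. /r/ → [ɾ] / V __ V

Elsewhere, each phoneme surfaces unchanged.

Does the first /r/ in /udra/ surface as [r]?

Yes

/r/ (between /d/ and /a/) is in the target of rule 2 but the environment (between two vowels) is not met → [r].
The actual realization is [r], which matches [r].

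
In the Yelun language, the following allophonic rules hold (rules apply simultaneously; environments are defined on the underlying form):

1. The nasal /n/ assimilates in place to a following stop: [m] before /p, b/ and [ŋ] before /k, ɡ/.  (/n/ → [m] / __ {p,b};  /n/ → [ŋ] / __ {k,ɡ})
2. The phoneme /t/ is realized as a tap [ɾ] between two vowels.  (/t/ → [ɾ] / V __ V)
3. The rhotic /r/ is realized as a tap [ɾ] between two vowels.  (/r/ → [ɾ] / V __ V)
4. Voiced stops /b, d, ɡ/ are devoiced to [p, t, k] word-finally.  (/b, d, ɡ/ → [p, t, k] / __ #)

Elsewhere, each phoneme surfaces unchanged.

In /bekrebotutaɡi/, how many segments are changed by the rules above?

Segments that undergo a rule: /t/ → [ɾ] (rule 2); /t/ → [ɾ] (rule 2).
All other segments surface unchanged.

2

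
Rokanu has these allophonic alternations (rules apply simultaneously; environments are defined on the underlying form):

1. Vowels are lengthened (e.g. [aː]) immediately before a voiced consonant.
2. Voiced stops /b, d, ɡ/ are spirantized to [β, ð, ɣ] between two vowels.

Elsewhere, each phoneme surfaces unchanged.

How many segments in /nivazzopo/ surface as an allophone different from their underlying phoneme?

2

Segments that undergo a rule: /i/ → [iː] (rule 1); /a/ → [aː] (rule 1).
All other segments surface unchanged.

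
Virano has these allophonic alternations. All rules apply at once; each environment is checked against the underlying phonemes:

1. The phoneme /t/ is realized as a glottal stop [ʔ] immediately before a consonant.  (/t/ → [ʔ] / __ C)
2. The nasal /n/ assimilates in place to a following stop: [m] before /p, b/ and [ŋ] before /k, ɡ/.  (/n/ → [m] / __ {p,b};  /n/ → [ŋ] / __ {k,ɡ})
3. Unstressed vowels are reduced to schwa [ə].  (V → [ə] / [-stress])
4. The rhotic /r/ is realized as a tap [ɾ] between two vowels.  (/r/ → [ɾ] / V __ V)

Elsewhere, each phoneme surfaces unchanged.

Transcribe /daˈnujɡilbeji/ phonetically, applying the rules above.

[dəˈnujɡəlbəjə]

/d/ stays [d].
/a/ — between /d/ and /n/, in an unstressed syllable — surfaces as [ə] (rule 3).
/n/ (between /a/ and /u/): rule 2 targets it, but not before a labial or velar stop → unchanged [n].
/u/ (between /n/ and /j/) fails the environment for rule 3, so it stays [u].
/j/ stays [j].
/ɡ/ (between /j/ and /i/): no rule targets it → [ɡ].
/i/ — between /ɡ/ and /l/, in an unstressed syllable — surfaces as [ə] (rule 3).
/l/ (between /i/ and /b/): no rule targets it → [l].
/b/ — not in any rule's target class → [b].
/e/ meets the environment for rule 3 (in an unstressed syllable) → [ə].
/j/ (between /e/ and /i/): no rule targets it → [j].
/i/ meets the environment for rule 3 (in an unstressed syllable) → [ə].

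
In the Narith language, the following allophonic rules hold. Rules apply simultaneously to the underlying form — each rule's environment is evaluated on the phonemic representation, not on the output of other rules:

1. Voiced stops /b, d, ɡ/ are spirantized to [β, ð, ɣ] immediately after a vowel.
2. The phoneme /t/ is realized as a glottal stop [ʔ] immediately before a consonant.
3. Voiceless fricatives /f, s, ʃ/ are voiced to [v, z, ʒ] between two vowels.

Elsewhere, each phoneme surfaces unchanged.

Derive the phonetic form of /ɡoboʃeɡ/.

/ɡ/ (word-initial): rule 1 targets it, but not immediately after a vowel → unchanged [ɡ].
/b/ (between /o/ and /o/): immediately after a vowel, so rule 1 applies → [β].
/ʃ/ meets the environment for rule 3 (between two vowels) → [ʒ].
/ɡ/ (word-final) occurs immediately after a vowel → [ɣ] by rule 1.

[ɡoβoʒeɣ]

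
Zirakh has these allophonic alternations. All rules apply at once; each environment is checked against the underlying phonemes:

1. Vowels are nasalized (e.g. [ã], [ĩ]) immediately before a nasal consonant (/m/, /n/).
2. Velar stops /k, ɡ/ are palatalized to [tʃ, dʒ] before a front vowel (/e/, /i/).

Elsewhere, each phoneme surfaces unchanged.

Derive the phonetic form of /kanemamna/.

/k/ — word-initial; rule 2 does not apply here → [k].
Rule 1 applies to /a/ (between /k/ and /n/: before a nasal consonant) → [ã].
/n/ (between /a/ and /e/) is unaffected → [n].
/e/ (between /n/ and /m/): before a nasal consonant, so rule 1 applies → [ẽ].
/m/ stays [m].
Rule 1 applies to /a/ (between /m/ and /m/: before a nasal consonant) → [ã].
/m/ — not in any rule's target class → [m].
/n/ — not in any rule's target class → [n].
/a/ (word-final): rule 1 targets it, but not before a nasal consonant → unchanged [a].

[kãnẽmãmna]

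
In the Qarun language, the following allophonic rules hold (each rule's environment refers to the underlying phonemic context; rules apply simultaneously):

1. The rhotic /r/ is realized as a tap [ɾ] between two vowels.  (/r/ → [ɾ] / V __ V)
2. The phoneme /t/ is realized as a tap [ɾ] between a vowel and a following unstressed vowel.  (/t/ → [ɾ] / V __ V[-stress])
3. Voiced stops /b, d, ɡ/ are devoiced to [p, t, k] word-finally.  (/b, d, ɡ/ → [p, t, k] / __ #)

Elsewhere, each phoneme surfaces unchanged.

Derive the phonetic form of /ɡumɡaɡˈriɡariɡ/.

/ɡ/ — word-initial; rule 3 does not apply here → [ɡ].
/u/ stays [u].
/m/ (between /u/ and /ɡ/) is unaffected → [m].
/ɡ/ (between /m/ and /a/) is in the target of rule 3 but the environment (word-finally) is not met → [ɡ].
/a/ stays [a].
/ɡ/ (between /a/ and /r/): rule 3 targets it, but not word-finally → unchanged [ɡ].
/r/ (between /ɡ/ and /i/) is in the target of rule 1 but the environment (between two vowels) is not met → [r].
/i/ — not in any rule's target class → [i].
/ɡ/ — between /i/ and /a/; rule 3 does not apply here → [ɡ].
/a/ — not in any rule's target class → [a].
/r/ (between /a/ and /i/) occurs between two vowels → [ɾ] by rule 1.
/i/ (between /r/ and /ɡ/): no rule targets it → [i].
/ɡ/ (word-final): word-finally, so rule 3 applies → [k].

[ɡumɡaɡˈriɡaɾik]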